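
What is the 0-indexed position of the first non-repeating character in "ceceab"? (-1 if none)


Input: ceceab
Character frequencies:
  'a': 1
  'b': 1
  'c': 2
  'e': 2
Scanning left to right for freq == 1:
  Position 0 ('c'): freq=2, skip
  Position 1 ('e'): freq=2, skip
  Position 2 ('c'): freq=2, skip
  Position 3 ('e'): freq=2, skip
  Position 4 ('a'): unique! => answer = 4

4


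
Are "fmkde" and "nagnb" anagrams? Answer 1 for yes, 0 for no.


Strings: "fmkde", "nagnb"
Sorted first:  defkm
Sorted second: abgnn
Differ at position 0: 'd' vs 'a' => not anagrams

0


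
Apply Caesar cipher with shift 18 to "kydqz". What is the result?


Caesar cipher: shift "kydqz" by 18
  'k' (pos 10) + 18 = pos 2 = 'c'
  'y' (pos 24) + 18 = pos 16 = 'q'
  'd' (pos 3) + 18 = pos 21 = 'v'
  'q' (pos 16) + 18 = pos 8 = 'i'
  'z' (pos 25) + 18 = pos 17 = 'r'
Result: cqvir

cqvir


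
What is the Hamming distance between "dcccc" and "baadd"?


Comparing "dcccc" and "baadd" position by position:
  Position 0: 'd' vs 'b' => differ
  Position 1: 'c' vs 'a' => differ
  Position 2: 'c' vs 'a' => differ
  Position 3: 'c' vs 'd' => differ
  Position 4: 'c' vs 'd' => differ
Total differences (Hamming distance): 5

5


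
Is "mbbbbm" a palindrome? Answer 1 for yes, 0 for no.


Input: mbbbbm
Reversed: mbbbbm
  Compare pos 0 ('m') with pos 5 ('m'): match
  Compare pos 1 ('b') with pos 4 ('b'): match
  Compare pos 2 ('b') with pos 3 ('b'): match
Result: palindrome

1


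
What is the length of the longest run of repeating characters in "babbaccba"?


Input: "babbaccba"
Scanning for longest run:
  Position 1 ('a'): new char, reset run to 1
  Position 2 ('b'): new char, reset run to 1
  Position 3 ('b'): continues run of 'b', length=2
  Position 4 ('a'): new char, reset run to 1
  Position 5 ('c'): new char, reset run to 1
  Position 6 ('c'): continues run of 'c', length=2
  Position 7 ('b'): new char, reset run to 1
  Position 8 ('a'): new char, reset run to 1
Longest run: 'b' with length 2

2


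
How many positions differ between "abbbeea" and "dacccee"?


Comparing "abbbeea" and "dacccee" position by position:
  Position 0: 'a' vs 'd' => DIFFER
  Position 1: 'b' vs 'a' => DIFFER
  Position 2: 'b' vs 'c' => DIFFER
  Position 3: 'b' vs 'c' => DIFFER
  Position 4: 'e' vs 'c' => DIFFER
  Position 5: 'e' vs 'e' => same
  Position 6: 'a' vs 'e' => DIFFER
Positions that differ: 6

6


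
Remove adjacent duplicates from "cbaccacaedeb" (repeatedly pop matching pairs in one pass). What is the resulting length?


Input: cbaccacaedeb
Stack-based adjacent duplicate removal:
  Read 'c': push. Stack: c
  Read 'b': push. Stack: cb
  Read 'a': push. Stack: cba
  Read 'c': push. Stack: cbac
  Read 'c': matches stack top 'c' => pop. Stack: cba
  Read 'a': matches stack top 'a' => pop. Stack: cb
  Read 'c': push. Stack: cbc
  Read 'a': push. Stack: cbca
  Read 'e': push. Stack: cbcae
  Read 'd': push. Stack: cbcaed
  Read 'e': push. Stack: cbcaede
  Read 'b': push. Stack: cbcaedeb
Final stack: "cbcaedeb" (length 8)

8


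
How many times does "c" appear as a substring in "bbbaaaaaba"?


Searching for "c" in "bbbaaaaaba"
Scanning each position:
  Position 0: "b" => no
  Position 1: "b" => no
  Position 2: "b" => no
  Position 3: "a" => no
  Position 4: "a" => no
  Position 5: "a" => no
  Position 6: "a" => no
  Position 7: "a" => no
  Position 8: "b" => no
  Position 9: "a" => no
Total occurrences: 0

0


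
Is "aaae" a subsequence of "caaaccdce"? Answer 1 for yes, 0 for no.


Check if "aaae" is a subsequence of "caaaccdce"
Greedy scan:
  Position 0 ('c'): no match needed
  Position 1 ('a'): matches sub[0] = 'a'
  Position 2 ('a'): matches sub[1] = 'a'
  Position 3 ('a'): matches sub[2] = 'a'
  Position 4 ('c'): no match needed
  Position 5 ('c'): no match needed
  Position 6 ('d'): no match needed
  Position 7 ('c'): no match needed
  Position 8 ('e'): matches sub[3] = 'e'
All 4 characters matched => is a subsequence

1


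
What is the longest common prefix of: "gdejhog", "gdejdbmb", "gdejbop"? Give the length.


Words: gdejhog, gdejdbmb, gdejbop
  Position 0: all 'g' => match
  Position 1: all 'd' => match
  Position 2: all 'e' => match
  Position 3: all 'j' => match
  Position 4: ('h', 'd', 'b') => mismatch, stop
LCP = "gdej" (length 4)

4


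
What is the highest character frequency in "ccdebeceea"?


Input: ccdebeceea
Character counts:
  'a': 1
  'b': 1
  'c': 3
  'd': 1
  'e': 4
Maximum frequency: 4

4


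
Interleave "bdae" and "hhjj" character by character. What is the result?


Interleaving "bdae" and "hhjj":
  Position 0: 'b' from first, 'h' from second => "bh"
  Position 1: 'd' from first, 'h' from second => "dh"
  Position 2: 'a' from first, 'j' from second => "aj"
  Position 3: 'e' from first, 'j' from second => "ej"
Result: bhdhajej

bhdhajej


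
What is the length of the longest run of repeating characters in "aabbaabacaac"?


Input: "aabbaabacaac"
Scanning for longest run:
  Position 1 ('a'): continues run of 'a', length=2
  Position 2 ('b'): new char, reset run to 1
  Position 3 ('b'): continues run of 'b', length=2
  Position 4 ('a'): new char, reset run to 1
  Position 5 ('a'): continues run of 'a', length=2
  Position 6 ('b'): new char, reset run to 1
  Position 7 ('a'): new char, reset run to 1
  Position 8 ('c'): new char, reset run to 1
  Position 9 ('a'): new char, reset run to 1
  Position 10 ('a'): continues run of 'a', length=2
  Position 11 ('c'): new char, reset run to 1
Longest run: 'a' with length 2

2


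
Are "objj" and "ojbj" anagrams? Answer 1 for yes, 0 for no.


Strings: "objj", "ojbj"
Sorted first:  bjjo
Sorted second: bjjo
Sorted forms match => anagrams

1


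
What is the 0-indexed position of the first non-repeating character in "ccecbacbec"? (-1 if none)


Input: ccecbacbec
Character frequencies:
  'a': 1
  'b': 2
  'c': 5
  'e': 2
Scanning left to right for freq == 1:
  Position 0 ('c'): freq=5, skip
  Position 1 ('c'): freq=5, skip
  Position 2 ('e'): freq=2, skip
  Position 3 ('c'): freq=5, skip
  Position 4 ('b'): freq=2, skip
  Position 5 ('a'): unique! => answer = 5

5


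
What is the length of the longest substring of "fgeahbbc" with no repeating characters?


Input: "fgeahbbc"
Sliding window (track last position of each char):
  Position 0 ('f'): window [0,0] length 1 -- new best
  Position 1 ('g'): window [0,1] length 2 -- new best
  Position 2 ('e'): window [0,2] length 3 -- new best
  Position 3 ('a'): window [0,3] length 4 -- new best
  Position 4 ('h'): window [0,4] length 5 -- new best
  Position 5 ('b'): window [0,5] length 6 -- new best
  Position 6 ('b'): repeat (last at 5), move window start to 6
  Position 6 ('b'): window [6,6] length 1
  Position 7 ('c'): window [6,7] length 2
Longest substring with no repeats: "fgeahb" with length 6

6


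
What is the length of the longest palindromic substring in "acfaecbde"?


Input: "acfaecbde"
Checking substrings for palindromes:
  No multi-char palindromic substrings found
Longest palindromic substring: "a" with length 1

1


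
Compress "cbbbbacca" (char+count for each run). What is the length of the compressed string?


Input: cbbbbacca
Runs:
  'c' x 1 => "c1"
  'b' x 4 => "b4"
  'a' x 1 => "a1"
  'c' x 2 => "c2"
  'a' x 1 => "a1"
Compressed: "c1b4a1c2a1"
Compressed length: 10

10


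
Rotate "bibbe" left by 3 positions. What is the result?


Input: "bibbe", rotate left by 3
First 3 characters: "bib"
Remaining characters: "be"
Concatenate remaining + first: "be" + "bib" = "bebib"

bebib


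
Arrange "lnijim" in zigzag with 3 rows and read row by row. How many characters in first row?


Zigzag "lnijim" into 3 rows:
Placing characters:
  'l' => row 0
  'n' => row 1
  'i' => row 2
  'j' => row 1
  'i' => row 0
  'm' => row 1
Rows:
  Row 0: "li"
  Row 1: "njm"
  Row 2: "i"
First row length: 2

2


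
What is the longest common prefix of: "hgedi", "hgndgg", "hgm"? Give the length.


Words: hgedi, hgndgg, hgm
  Position 0: all 'h' => match
  Position 1: all 'g' => match
  Position 2: ('e', 'n', 'm') => mismatch, stop
LCP = "hg" (length 2)

2


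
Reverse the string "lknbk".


Input: lknbk
Reading characters right to left:
  Position 4: 'k'
  Position 3: 'b'
  Position 2: 'n'
  Position 1: 'k'
  Position 0: 'l'
Reversed: kbnkl

kbnkl


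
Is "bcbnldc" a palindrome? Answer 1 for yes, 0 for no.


Input: bcbnldc
Reversed: cdlnbcb
  Compare pos 0 ('b') with pos 6 ('c'): MISMATCH
  Compare pos 1 ('c') with pos 5 ('d'): MISMATCH
  Compare pos 2 ('b') with pos 4 ('l'): MISMATCH
Result: not a palindrome

0


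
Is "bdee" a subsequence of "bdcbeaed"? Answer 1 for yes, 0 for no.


Check if "bdee" is a subsequence of "bdcbeaed"
Greedy scan:
  Position 0 ('b'): matches sub[0] = 'b'
  Position 1 ('d'): matches sub[1] = 'd'
  Position 2 ('c'): no match needed
  Position 3 ('b'): no match needed
  Position 4 ('e'): matches sub[2] = 'e'
  Position 5 ('a'): no match needed
  Position 6 ('e'): matches sub[3] = 'e'
  Position 7 ('d'): no match needed
All 4 characters matched => is a subsequence

1


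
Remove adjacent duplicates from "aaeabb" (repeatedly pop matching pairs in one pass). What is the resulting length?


Input: aaeabb
Stack-based adjacent duplicate removal:
  Read 'a': push. Stack: a
  Read 'a': matches stack top 'a' => pop. Stack: (empty)
  Read 'e': push. Stack: e
  Read 'a': push. Stack: ea
  Read 'b': push. Stack: eab
  Read 'b': matches stack top 'b' => pop. Stack: ea
Final stack: "ea" (length 2)

2


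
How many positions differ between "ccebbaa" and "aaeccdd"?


Comparing "ccebbaa" and "aaeccdd" position by position:
  Position 0: 'c' vs 'a' => DIFFER
  Position 1: 'c' vs 'a' => DIFFER
  Position 2: 'e' vs 'e' => same
  Position 3: 'b' vs 'c' => DIFFER
  Position 4: 'b' vs 'c' => DIFFER
  Position 5: 'a' vs 'd' => DIFFER
  Position 6: 'a' vs 'd' => DIFFER
Positions that differ: 6

6


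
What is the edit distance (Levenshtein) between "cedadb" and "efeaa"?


Computing edit distance: "cedadb" -> "efeaa"
DP table:
           e    f    e    a    a
      0    1    2    3    4    5
  c   1    1    2    3    4    5
  e   2    1    2    2    3    4
  d   3    2    2    3    3    4
  a   4    3    3    3    3    3
  d   5    4    4    4    4    4
  b   6    5    5    5    5    5
Edit distance = dp[6][5] = 5

5


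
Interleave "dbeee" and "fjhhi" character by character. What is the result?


Interleaving "dbeee" and "fjhhi":
  Position 0: 'd' from first, 'f' from second => "df"
  Position 1: 'b' from first, 'j' from second => "bj"
  Position 2: 'e' from first, 'h' from second => "eh"
  Position 3: 'e' from first, 'h' from second => "eh"
  Position 4: 'e' from first, 'i' from second => "ei"
Result: dfbjehehei

dfbjehehei


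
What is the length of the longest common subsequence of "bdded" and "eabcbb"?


LCS of "bdded" and "eabcbb"
DP table:
           e    a    b    c    b    b
      0    0    0    0    0    0    0
  b   0    0    0    1    1    1    1
  d   0    0    0    1    1    1    1
  d   0    0    0    1    1    1    1
  e   0    1    1    1    1    1    1
  d   0    1    1    1    1    1    1
LCS length = dp[5][6] = 1

1


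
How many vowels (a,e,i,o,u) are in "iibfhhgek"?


Input: iibfhhgek
Checking each character:
  'i' at position 0: vowel (running total: 1)
  'i' at position 1: vowel (running total: 2)
  'b' at position 2: consonant
  'f' at position 3: consonant
  'h' at position 4: consonant
  'h' at position 5: consonant
  'g' at position 6: consonant
  'e' at position 7: vowel (running total: 3)
  'k' at position 8: consonant
Total vowels: 3

3


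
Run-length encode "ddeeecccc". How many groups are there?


Input: ddeeecccc
Scanning for consecutive runs:
  Group 1: 'd' x 2 (positions 0-1)
  Group 2: 'e' x 3 (positions 2-4)
  Group 3: 'c' x 4 (positions 5-8)
Total groups: 3

3


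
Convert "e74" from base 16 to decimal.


Input: "e74" in base 16
Positional expansion:
  Digit 'e' (value 14) x 16^2 = 3584
  Digit '7' (value 7) x 16^1 = 112
  Digit '4' (value 4) x 16^0 = 4
Sum = 3700

3700


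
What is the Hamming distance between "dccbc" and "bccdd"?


Comparing "dccbc" and "bccdd" position by position:
  Position 0: 'd' vs 'b' => differ
  Position 1: 'c' vs 'c' => same
  Position 2: 'c' vs 'c' => same
  Position 3: 'b' vs 'd' => differ
  Position 4: 'c' vs 'd' => differ
Total differences (Hamming distance): 3

3


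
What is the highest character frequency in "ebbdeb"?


Input: ebbdeb
Character counts:
  'b': 3
  'd': 1
  'e': 2
Maximum frequency: 3

3


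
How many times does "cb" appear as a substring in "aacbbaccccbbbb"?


Searching for "cb" in "aacbbaccccbbbb"
Scanning each position:
  Position 0: "aa" => no
  Position 1: "ac" => no
  Position 2: "cb" => MATCH
  Position 3: "bb" => no
  Position 4: "ba" => no
  Position 5: "ac" => no
  Position 6: "cc" => no
  Position 7: "cc" => no
  Position 8: "cc" => no
  Position 9: "cb" => MATCH
  Position 10: "bb" => no
  Position 11: "bb" => no
  Position 12: "bb" => no
Total occurrences: 2

2


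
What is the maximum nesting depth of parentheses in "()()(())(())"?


Input: "()()(())(())"
Tracking depth:
  Position 0 '(': depth becomes 1
  Position 1 ')': depth becomes 0
  Position 2 '(': depth becomes 1
  Position 3 ')': depth becomes 0
  Position 4 '(': depth becomes 1
  Position 5 '(': depth becomes 2
  Position 6 ')': depth becomes 1
  Position 7 ')': depth becomes 0
  Position 8 '(': depth becomes 1
  Position 9 '(': depth becomes 2
  Position 10 ')': depth becomes 1
  Position 11 ')': depth becomes 0
Maximum depth reached: 2

2


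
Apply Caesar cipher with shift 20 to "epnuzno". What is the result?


Caesar cipher: shift "epnuzno" by 20
  'e' (pos 4) + 20 = pos 24 = 'y'
  'p' (pos 15) + 20 = pos 9 = 'j'
  'n' (pos 13) + 20 = pos 7 = 'h'
  'u' (pos 20) + 20 = pos 14 = 'o'
  'z' (pos 25) + 20 = pos 19 = 't'
  'n' (pos 13) + 20 = pos 7 = 'h'
  'o' (pos 14) + 20 = pos 8 = 'i'
Result: yjhothi

yjhothi


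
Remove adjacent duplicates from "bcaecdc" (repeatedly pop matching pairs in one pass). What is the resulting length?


Input: bcaecdc
Stack-based adjacent duplicate removal:
  Read 'b': push. Stack: b
  Read 'c': push. Stack: bc
  Read 'a': push. Stack: bca
  Read 'e': push. Stack: bcae
  Read 'c': push. Stack: bcaec
  Read 'd': push. Stack: bcaecd
  Read 'c': push. Stack: bcaecdc
Final stack: "bcaecdc" (length 7)

7


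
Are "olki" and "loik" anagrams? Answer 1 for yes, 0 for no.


Strings: "olki", "loik"
Sorted first:  iklo
Sorted second: iklo
Sorted forms match => anagrams

1


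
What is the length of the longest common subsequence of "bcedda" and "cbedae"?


LCS of "bcedda" and "cbedae"
DP table:
           c    b    e    d    a    e
      0    0    0    0    0    0    0
  b   0    0    1    1    1    1    1
  c   0    1    1    1    1    1    1
  e   0    1    1    2    2    2    2
  d   0    1    1    2    3    3    3
  d   0    1    1    2    3    3    3
  a   0    1    1    2    3    4    4
LCS length = dp[6][6] = 4

4


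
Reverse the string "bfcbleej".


Input: bfcbleej
Reading characters right to left:
  Position 7: 'j'
  Position 6: 'e'
  Position 5: 'e'
  Position 4: 'l'
  Position 3: 'b'
  Position 2: 'c'
  Position 1: 'f'
  Position 0: 'b'
Reversed: jeelbcfb

jeelbcfb


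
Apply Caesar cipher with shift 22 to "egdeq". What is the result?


Caesar cipher: shift "egdeq" by 22
  'e' (pos 4) + 22 = pos 0 = 'a'
  'g' (pos 6) + 22 = pos 2 = 'c'
  'd' (pos 3) + 22 = pos 25 = 'z'
  'e' (pos 4) + 22 = pos 0 = 'a'
  'q' (pos 16) + 22 = pos 12 = 'm'
Result: aczam

aczam


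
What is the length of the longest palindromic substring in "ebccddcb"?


Input: "ebccddcb"
Checking substrings for palindromes:
  [3:7] "cddc" (len 4) => palindrome
  [2:4] "cc" (len 2) => palindrome
  [4:6] "dd" (len 2) => palindrome
Longest palindromic substring: "cddc" with length 4

4


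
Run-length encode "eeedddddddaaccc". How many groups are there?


Input: eeedddddddaaccc
Scanning for consecutive runs:
  Group 1: 'e' x 3 (positions 0-2)
  Group 2: 'd' x 7 (positions 3-9)
  Group 3: 'a' x 2 (positions 10-11)
  Group 4: 'c' x 3 (positions 12-14)
Total groups: 4

4


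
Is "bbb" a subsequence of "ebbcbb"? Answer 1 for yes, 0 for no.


Check if "bbb" is a subsequence of "ebbcbb"
Greedy scan:
  Position 0 ('e'): no match needed
  Position 1 ('b'): matches sub[0] = 'b'
  Position 2 ('b'): matches sub[1] = 'b'
  Position 3 ('c'): no match needed
  Position 4 ('b'): matches sub[2] = 'b'
  Position 5 ('b'): no match needed
All 3 characters matched => is a subsequence

1


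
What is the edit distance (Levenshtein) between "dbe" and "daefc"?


Computing edit distance: "dbe" -> "daefc"
DP table:
           d    a    e    f    c
      0    1    2    3    4    5
  d   1    0    1    2    3    4
  b   2    1    1    2    3    4
  e   3    2    2    1    2    3
Edit distance = dp[3][5] = 3

3


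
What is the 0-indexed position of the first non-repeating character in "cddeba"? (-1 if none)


Input: cddeba
Character frequencies:
  'a': 1
  'b': 1
  'c': 1
  'd': 2
  'e': 1
Scanning left to right for freq == 1:
  Position 0 ('c'): unique! => answer = 0

0


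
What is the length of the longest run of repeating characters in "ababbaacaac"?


Input: "ababbaacaac"
Scanning for longest run:
  Position 1 ('b'): new char, reset run to 1
  Position 2 ('a'): new char, reset run to 1
  Position 3 ('b'): new char, reset run to 1
  Position 4 ('b'): continues run of 'b', length=2
  Position 5 ('a'): new char, reset run to 1
  Position 6 ('a'): continues run of 'a', length=2
  Position 7 ('c'): new char, reset run to 1
  Position 8 ('a'): new char, reset run to 1
  Position 9 ('a'): continues run of 'a', length=2
  Position 10 ('c'): new char, reset run to 1
Longest run: 'b' with length 2

2


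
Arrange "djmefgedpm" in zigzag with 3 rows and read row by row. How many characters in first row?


Zigzag "djmefgedpm" into 3 rows:
Placing characters:
  'd' => row 0
  'j' => row 1
  'm' => row 2
  'e' => row 1
  'f' => row 0
  'g' => row 1
  'e' => row 2
  'd' => row 1
  'p' => row 0
  'm' => row 1
Rows:
  Row 0: "dfp"
  Row 1: "jegdm"
  Row 2: "me"
First row length: 3

3


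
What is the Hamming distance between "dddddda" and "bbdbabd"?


Comparing "dddddda" and "bbdbabd" position by position:
  Position 0: 'd' vs 'b' => differ
  Position 1: 'd' vs 'b' => differ
  Position 2: 'd' vs 'd' => same
  Position 3: 'd' vs 'b' => differ
  Position 4: 'd' vs 'a' => differ
  Position 5: 'd' vs 'b' => differ
  Position 6: 'a' vs 'd' => differ
Total differences (Hamming distance): 6

6


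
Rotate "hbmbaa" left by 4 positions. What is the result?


Input: "hbmbaa", rotate left by 4
First 4 characters: "hbmb"
Remaining characters: "aa"
Concatenate remaining + first: "aa" + "hbmb" = "aahbmb"

aahbmb


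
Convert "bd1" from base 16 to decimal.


Input: "bd1" in base 16
Positional expansion:
  Digit 'b' (value 11) x 16^2 = 2816
  Digit 'd' (value 13) x 16^1 = 208
  Digit '1' (value 1) x 16^0 = 1
Sum = 3025

3025


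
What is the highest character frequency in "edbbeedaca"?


Input: edbbeedaca
Character counts:
  'a': 2
  'b': 2
  'c': 1
  'd': 2
  'e': 3
Maximum frequency: 3

3


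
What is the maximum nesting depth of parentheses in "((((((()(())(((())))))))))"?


Input: "((((((()(())(((())))))))))"
Tracking depth:
  Position 0 '(': depth becomes 1
  Position 1 '(': depth becomes 2
  Position 2 '(': depth becomes 3
  Position 3 '(': depth becomes 4
  Position 4 '(': depth becomes 5
  Position 5 '(': depth becomes 6
  Position 6 '(': depth becomes 7
  Position 7 ')': depth becomes 6
  Position 8 '(': depth becomes 7
  Position 9 '(': depth becomes 8
  Position 10 ')': depth becomes 7
  Position 11 ')': depth becomes 6
  Position 12 '(': depth becomes 7
  Position 13 '(': depth becomes 8
  Position 14 '(': depth becomes 9
  Position 15 '(': depth becomes 10
  Position 16 ')': depth becomes 9
  Position 17 ')': depth becomes 8
  Position 18 ')': depth becomes 7
  Position 19 ')': depth becomes 6
  Position 20 ')': depth becomes 5
  Position 21 ')': depth becomes 4
  Position 22 ')': depth becomes 3
  Position 23 ')': depth becomes 2
  Position 24 ')': depth becomes 1
  Position 25 ')': depth becomes 0
Maximum depth reached: 10

10


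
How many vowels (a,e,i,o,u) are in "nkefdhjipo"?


Input: nkefdhjipo
Checking each character:
  'n' at position 0: consonant
  'k' at position 1: consonant
  'e' at position 2: vowel (running total: 1)
  'f' at position 3: consonant
  'd' at position 4: consonant
  'h' at position 5: consonant
  'j' at position 6: consonant
  'i' at position 7: vowel (running total: 2)
  'p' at position 8: consonant
  'o' at position 9: vowel (running total: 3)
Total vowels: 3

3


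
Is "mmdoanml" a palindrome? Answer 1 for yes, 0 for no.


Input: mmdoanml
Reversed: lmnaodmm
  Compare pos 0 ('m') with pos 7 ('l'): MISMATCH
  Compare pos 1 ('m') with pos 6 ('m'): match
  Compare pos 2 ('d') with pos 5 ('n'): MISMATCH
  Compare pos 3 ('o') with pos 4 ('a'): MISMATCH
Result: not a palindrome

0


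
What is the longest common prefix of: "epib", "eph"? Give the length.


Words: epib, eph
  Position 0: all 'e' => match
  Position 1: all 'p' => match
  Position 2: ('i', 'h') => mismatch, stop
LCP = "ep" (length 2)

2


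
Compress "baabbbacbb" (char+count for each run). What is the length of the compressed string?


Input: baabbbacbb
Runs:
  'b' x 1 => "b1"
  'a' x 2 => "a2"
  'b' x 3 => "b3"
  'a' x 1 => "a1"
  'c' x 1 => "c1"
  'b' x 2 => "b2"
Compressed: "b1a2b3a1c1b2"
Compressed length: 12

12


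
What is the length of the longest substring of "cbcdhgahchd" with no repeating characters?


Input: "cbcdhgahchd"
Sliding window (track last position of each char):
  Position 0 ('c'): window [0,0] length 1 -- new best
  Position 1 ('b'): window [0,1] length 2 -- new best
  Position 2 ('c'): repeat (last at 0), move window start to 1
  Position 2 ('c'): window [1,2] length 2
  Position 3 ('d'): window [1,3] length 3 -- new best
  Position 4 ('h'): window [1,4] length 4 -- new best
  Position 5 ('g'): window [1,5] length 5 -- new best
  Position 6 ('a'): window [1,6] length 6 -- new best
  Position 7 ('h'): repeat (last at 4), move window start to 5
  Position 7 ('h'): window [5,7] length 3
  Position 8 ('c'): window [5,8] length 4
  Position 9 ('h'): repeat (last at 7), move window start to 8
  Position 9 ('h'): window [8,9] length 2
  Position 10 ('d'): window [8,10] length 3
Longest substring with no repeats: "bcdhga" with length 6

6


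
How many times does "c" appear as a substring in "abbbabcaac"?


Searching for "c" in "abbbabcaac"
Scanning each position:
  Position 0: "a" => no
  Position 1: "b" => no
  Position 2: "b" => no
  Position 3: "b" => no
  Position 4: "a" => no
  Position 5: "b" => no
  Position 6: "c" => MATCH
  Position 7: "a" => no
  Position 8: "a" => no
  Position 9: "c" => MATCH
Total occurrences: 2

2


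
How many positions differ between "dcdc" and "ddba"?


Comparing "dcdc" and "ddba" position by position:
  Position 0: 'd' vs 'd' => same
  Position 1: 'c' vs 'd' => DIFFER
  Position 2: 'd' vs 'b' => DIFFER
  Position 3: 'c' vs 'a' => DIFFER
Positions that differ: 3

3


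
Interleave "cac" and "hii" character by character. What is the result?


Interleaving "cac" and "hii":
  Position 0: 'c' from first, 'h' from second => "ch"
  Position 1: 'a' from first, 'i' from second => "ai"
  Position 2: 'c' from first, 'i' from second => "ci"
Result: chaici

chaici


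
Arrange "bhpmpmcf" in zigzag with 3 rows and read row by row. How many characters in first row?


Zigzag "bhpmpmcf" into 3 rows:
Placing characters:
  'b' => row 0
  'h' => row 1
  'p' => row 2
  'm' => row 1
  'p' => row 0
  'm' => row 1
  'c' => row 2
  'f' => row 1
Rows:
  Row 0: "bp"
  Row 1: "hmmf"
  Row 2: "pc"
First row length: 2

2


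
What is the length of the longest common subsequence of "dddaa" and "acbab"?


LCS of "dddaa" and "acbab"
DP table:
           a    c    b    a    b
      0    0    0    0    0    0
  d   0    0    0    0    0    0
  d   0    0    0    0    0    0
  d   0    0    0    0    0    0
  a   0    1    1    1    1    1
  a   0    1    1    1    2    2
LCS length = dp[5][5] = 2

2


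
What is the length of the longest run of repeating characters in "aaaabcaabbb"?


Input: "aaaabcaabbb"
Scanning for longest run:
  Position 1 ('a'): continues run of 'a', length=2
  Position 2 ('a'): continues run of 'a', length=3
  Position 3 ('a'): continues run of 'a', length=4
  Position 4 ('b'): new char, reset run to 1
  Position 5 ('c'): new char, reset run to 1
  Position 6 ('a'): new char, reset run to 1
  Position 7 ('a'): continues run of 'a', length=2
  Position 8 ('b'): new char, reset run to 1
  Position 9 ('b'): continues run of 'b', length=2
  Position 10 ('b'): continues run of 'b', length=3
Longest run: 'a' with length 4

4


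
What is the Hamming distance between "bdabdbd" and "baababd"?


Comparing "bdabdbd" and "baababd" position by position:
  Position 0: 'b' vs 'b' => same
  Position 1: 'd' vs 'a' => differ
  Position 2: 'a' vs 'a' => same
  Position 3: 'b' vs 'b' => same
  Position 4: 'd' vs 'a' => differ
  Position 5: 'b' vs 'b' => same
  Position 6: 'd' vs 'd' => same
Total differences (Hamming distance): 2

2


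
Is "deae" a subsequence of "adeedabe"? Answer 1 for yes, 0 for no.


Check if "deae" is a subsequence of "adeedabe"
Greedy scan:
  Position 0 ('a'): no match needed
  Position 1 ('d'): matches sub[0] = 'd'
  Position 2 ('e'): matches sub[1] = 'e'
  Position 3 ('e'): no match needed
  Position 4 ('d'): no match needed
  Position 5 ('a'): matches sub[2] = 'a'
  Position 6 ('b'): no match needed
  Position 7 ('e'): matches sub[3] = 'e'
All 4 characters matched => is a subsequence

1


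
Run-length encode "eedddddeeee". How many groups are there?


Input: eedddddeeee
Scanning for consecutive runs:
  Group 1: 'e' x 2 (positions 0-1)
  Group 2: 'd' x 5 (positions 2-6)
  Group 3: 'e' x 4 (positions 7-10)
Total groups: 3

3


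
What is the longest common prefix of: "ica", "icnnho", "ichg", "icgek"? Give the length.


Words: ica, icnnho, ichg, icgek
  Position 0: all 'i' => match
  Position 1: all 'c' => match
  Position 2: ('a', 'n', 'h', 'g') => mismatch, stop
LCP = "ic" (length 2)

2


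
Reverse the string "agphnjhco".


Input: agphnjhco
Reading characters right to left:
  Position 8: 'o'
  Position 7: 'c'
  Position 6: 'h'
  Position 5: 'j'
  Position 4: 'n'
  Position 3: 'h'
  Position 2: 'p'
  Position 1: 'g'
  Position 0: 'a'
Reversed: ochjnhpga

ochjnhpga


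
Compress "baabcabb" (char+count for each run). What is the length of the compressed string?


Input: baabcabb
Runs:
  'b' x 1 => "b1"
  'a' x 2 => "a2"
  'b' x 1 => "b1"
  'c' x 1 => "c1"
  'a' x 1 => "a1"
  'b' x 2 => "b2"
Compressed: "b1a2b1c1a1b2"
Compressed length: 12

12


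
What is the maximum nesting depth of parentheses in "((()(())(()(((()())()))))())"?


Input: "((()(())(()(((()())()))))())"
Tracking depth:
  Position 0 '(': depth becomes 1
  Position 1 '(': depth becomes 2
  Position 2 '(': depth becomes 3
  Position 3 ')': depth becomes 2
  Position 4 '(': depth becomes 3
  Position 5 '(': depth becomes 4
  Position 6 ')': depth becomes 3
  Position 7 ')': depth becomes 2
  Position 8 '(': depth becomes 3
  Position 9 '(': depth becomes 4
  Position 10 ')': depth becomes 3
  Position 11 '(': depth becomes 4
  Position 12 '(': depth becomes 5
  Position 13 '(': depth becomes 6
  Position 14 '(': depth becomes 7
  Position 15 ')': depth becomes 6
  Position 16 '(': depth becomes 7
  Position 17 ')': depth becomes 6
  Position 18 ')': depth becomes 5
  Position 19 '(': depth becomes 6
  Position 20 ')': depth becomes 5
  Position 21 ')': depth becomes 4
  Position 22 ')': depth becomes 3
  Position 23 ')': depth becomes 2
  Position 24 ')': depth becomes 1
  Position 25 '(': depth becomes 2
  Position 26 ')': depth becomes 1
  Position 27 ')': depth becomes 0
Maximum depth reached: 7

7


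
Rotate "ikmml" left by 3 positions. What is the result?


Input: "ikmml", rotate left by 3
First 3 characters: "ikm"
Remaining characters: "ml"
Concatenate remaining + first: "ml" + "ikm" = "mlikm"

mlikm


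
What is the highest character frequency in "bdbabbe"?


Input: bdbabbe
Character counts:
  'a': 1
  'b': 4
  'd': 1
  'e': 1
Maximum frequency: 4

4


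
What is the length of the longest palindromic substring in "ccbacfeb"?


Input: "ccbacfeb"
Checking substrings for palindromes:
  [0:2] "cc" (len 2) => palindrome
Longest palindromic substring: "cc" with length 2

2


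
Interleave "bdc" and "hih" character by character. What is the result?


Interleaving "bdc" and "hih":
  Position 0: 'b' from first, 'h' from second => "bh"
  Position 1: 'd' from first, 'i' from second => "di"
  Position 2: 'c' from first, 'h' from second => "ch"
Result: bhdich

bhdich


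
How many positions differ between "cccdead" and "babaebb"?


Comparing "cccdead" and "babaebb" position by position:
  Position 0: 'c' vs 'b' => DIFFER
  Position 1: 'c' vs 'a' => DIFFER
  Position 2: 'c' vs 'b' => DIFFER
  Position 3: 'd' vs 'a' => DIFFER
  Position 4: 'e' vs 'e' => same
  Position 5: 'a' vs 'b' => DIFFER
  Position 6: 'd' vs 'b' => DIFFER
Positions that differ: 6

6


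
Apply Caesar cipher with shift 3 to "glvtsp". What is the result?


Caesar cipher: shift "glvtsp" by 3
  'g' (pos 6) + 3 = pos 9 = 'j'
  'l' (pos 11) + 3 = pos 14 = 'o'
  'v' (pos 21) + 3 = pos 24 = 'y'
  't' (pos 19) + 3 = pos 22 = 'w'
  's' (pos 18) + 3 = pos 21 = 'v'
  'p' (pos 15) + 3 = pos 18 = 's'
Result: joywvs

joywvs


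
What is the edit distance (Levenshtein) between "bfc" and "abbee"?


Computing edit distance: "bfc" -> "abbee"
DP table:
           a    b    b    e    e
      0    1    2    3    4    5
  b   1    1    1    2    3    4
  f   2    2    2    2    3    4
  c   3    3    3    3    3    4
Edit distance = dp[3][5] = 4

4


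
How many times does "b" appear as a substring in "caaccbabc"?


Searching for "b" in "caaccbabc"
Scanning each position:
  Position 0: "c" => no
  Position 1: "a" => no
  Position 2: "a" => no
  Position 3: "c" => no
  Position 4: "c" => no
  Position 5: "b" => MATCH
  Position 6: "a" => no
  Position 7: "b" => MATCH
  Position 8: "c" => no
Total occurrences: 2

2


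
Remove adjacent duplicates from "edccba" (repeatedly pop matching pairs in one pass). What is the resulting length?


Input: edccba
Stack-based adjacent duplicate removal:
  Read 'e': push. Stack: e
  Read 'd': push. Stack: ed
  Read 'c': push. Stack: edc
  Read 'c': matches stack top 'c' => pop. Stack: ed
  Read 'b': push. Stack: edb
  Read 'a': push. Stack: edba
Final stack: "edba" (length 4)

4


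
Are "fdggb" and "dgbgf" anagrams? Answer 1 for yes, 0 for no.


Strings: "fdggb", "dgbgf"
Sorted first:  bdfgg
Sorted second: bdfgg
Sorted forms match => anagrams

1


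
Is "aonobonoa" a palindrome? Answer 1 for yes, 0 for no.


Input: aonobonoa
Reversed: aonobonoa
  Compare pos 0 ('a') with pos 8 ('a'): match
  Compare pos 1 ('o') with pos 7 ('o'): match
  Compare pos 2 ('n') with pos 6 ('n'): match
  Compare pos 3 ('o') with pos 5 ('o'): match
Result: palindrome

1


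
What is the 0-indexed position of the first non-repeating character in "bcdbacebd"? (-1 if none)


Input: bcdbacebd
Character frequencies:
  'a': 1
  'b': 3
  'c': 2
  'd': 2
  'e': 1
Scanning left to right for freq == 1:
  Position 0 ('b'): freq=3, skip
  Position 1 ('c'): freq=2, skip
  Position 2 ('d'): freq=2, skip
  Position 3 ('b'): freq=3, skip
  Position 4 ('a'): unique! => answer = 4

4


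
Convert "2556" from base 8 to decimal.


Input: "2556" in base 8
Positional expansion:
  Digit '2' (value 2) x 8^3 = 1024
  Digit '5' (value 5) x 8^2 = 320
  Digit '5' (value 5) x 8^1 = 40
  Digit '6' (value 6) x 8^0 = 6
Sum = 1390

1390


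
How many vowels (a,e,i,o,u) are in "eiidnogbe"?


Input: eiidnogbe
Checking each character:
  'e' at position 0: vowel (running total: 1)
  'i' at position 1: vowel (running total: 2)
  'i' at position 2: vowel (running total: 3)
  'd' at position 3: consonant
  'n' at position 4: consonant
  'o' at position 5: vowel (running total: 4)
  'g' at position 6: consonant
  'b' at position 7: consonant
  'e' at position 8: vowel (running total: 5)
Total vowels: 5

5


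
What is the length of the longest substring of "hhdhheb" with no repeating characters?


Input: "hhdhheb"
Sliding window (track last position of each char):
  Position 0 ('h'): window [0,0] length 1 -- new best
  Position 1 ('h'): repeat (last at 0), move window start to 1
  Position 1 ('h'): window [1,1] length 1
  Position 2 ('d'): window [1,2] length 2 -- new best
  Position 3 ('h'): repeat (last at 1), move window start to 2
  Position 3 ('h'): window [2,3] length 2
  Position 4 ('h'): repeat (last at 3), move window start to 4
  Position 4 ('h'): window [4,4] length 1
  Position 5 ('e'): window [4,5] length 2
  Position 6 ('b'): window [4,6] length 3 -- new best
Longest substring with no repeats: "heb" with length 3

3


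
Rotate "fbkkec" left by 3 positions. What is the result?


Input: "fbkkec", rotate left by 3
First 3 characters: "fbk"
Remaining characters: "kec"
Concatenate remaining + first: "kec" + "fbk" = "kecfbk"

kecfbk


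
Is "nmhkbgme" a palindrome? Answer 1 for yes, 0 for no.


Input: nmhkbgme
Reversed: emgbkhmn
  Compare pos 0 ('n') with pos 7 ('e'): MISMATCH
  Compare pos 1 ('m') with pos 6 ('m'): match
  Compare pos 2 ('h') with pos 5 ('g'): MISMATCH
  Compare pos 3 ('k') with pos 4 ('b'): MISMATCH
Result: not a palindrome

0


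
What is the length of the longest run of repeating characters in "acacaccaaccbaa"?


Input: "acacaccaaccbaa"
Scanning for longest run:
  Position 1 ('c'): new char, reset run to 1
  Position 2 ('a'): new char, reset run to 1
  Position 3 ('c'): new char, reset run to 1
  Position 4 ('a'): new char, reset run to 1
  Position 5 ('c'): new char, reset run to 1
  Position 6 ('c'): continues run of 'c', length=2
  Position 7 ('a'): new char, reset run to 1
  Position 8 ('a'): continues run of 'a', length=2
  Position 9 ('c'): new char, reset run to 1
  Position 10 ('c'): continues run of 'c', length=2
  Position 11 ('b'): new char, reset run to 1
  Position 12 ('a'): new char, reset run to 1
  Position 13 ('a'): continues run of 'a', length=2
Longest run: 'c' with length 2

2


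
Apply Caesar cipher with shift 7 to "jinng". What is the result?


Caesar cipher: shift "jinng" by 7
  'j' (pos 9) + 7 = pos 16 = 'q'
  'i' (pos 8) + 7 = pos 15 = 'p'
  'n' (pos 13) + 7 = pos 20 = 'u'
  'n' (pos 13) + 7 = pos 20 = 'u'
  'g' (pos 6) + 7 = pos 13 = 'n'
Result: qpuun

qpuun


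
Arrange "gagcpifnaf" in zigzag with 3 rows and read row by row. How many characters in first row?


Zigzag "gagcpifnaf" into 3 rows:
Placing characters:
  'g' => row 0
  'a' => row 1
  'g' => row 2
  'c' => row 1
  'p' => row 0
  'i' => row 1
  'f' => row 2
  'n' => row 1
  'a' => row 0
  'f' => row 1
Rows:
  Row 0: "gpa"
  Row 1: "acinf"
  Row 2: "gf"
First row length: 3

3


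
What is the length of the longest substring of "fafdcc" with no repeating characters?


Input: "fafdcc"
Sliding window (track last position of each char):
  Position 0 ('f'): window [0,0] length 1 -- new best
  Position 1 ('a'): window [0,1] length 2 -- new best
  Position 2 ('f'): repeat (last at 0), move window start to 1
  Position 2 ('f'): window [1,2] length 2
  Position 3 ('d'): window [1,3] length 3 -- new best
  Position 4 ('c'): window [1,4] length 4 -- new best
  Position 5 ('c'): repeat (last at 4), move window start to 5
  Position 5 ('c'): window [5,5] length 1
Longest substring with no repeats: "afdc" with length 4

4


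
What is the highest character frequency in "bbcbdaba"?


Input: bbcbdaba
Character counts:
  'a': 2
  'b': 4
  'c': 1
  'd': 1
Maximum frequency: 4

4


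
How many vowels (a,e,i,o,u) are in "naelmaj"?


Input: naelmaj
Checking each character:
  'n' at position 0: consonant
  'a' at position 1: vowel (running total: 1)
  'e' at position 2: vowel (running total: 2)
  'l' at position 3: consonant
  'm' at position 4: consonant
  'a' at position 5: vowel (running total: 3)
  'j' at position 6: consonant
Total vowels: 3

3


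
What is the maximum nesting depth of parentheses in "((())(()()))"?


Input: "((())(()()))"
Tracking depth:
  Position 0 '(': depth becomes 1
  Position 1 '(': depth becomes 2
  Position 2 '(': depth becomes 3
  Position 3 ')': depth becomes 2
  Position 4 ')': depth becomes 1
  Position 5 '(': depth becomes 2
  Position 6 '(': depth becomes 3
  Position 7 ')': depth becomes 2
  Position 8 '(': depth becomes 3
  Position 9 ')': depth becomes 2
  Position 10 ')': depth becomes 1
  Position 11 ')': depth becomes 0
Maximum depth reached: 3

3


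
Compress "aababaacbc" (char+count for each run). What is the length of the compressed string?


Input: aababaacbc
Runs:
  'a' x 2 => "a2"
  'b' x 1 => "b1"
  'a' x 1 => "a1"
  'b' x 1 => "b1"
  'a' x 2 => "a2"
  'c' x 1 => "c1"
  'b' x 1 => "b1"
  'c' x 1 => "c1"
Compressed: "a2b1a1b1a2c1b1c1"
Compressed length: 16

16


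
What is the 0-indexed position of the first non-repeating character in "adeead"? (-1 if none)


Input: adeead
Character frequencies:
  'a': 2
  'd': 2
  'e': 2
Scanning left to right for freq == 1:
  Position 0 ('a'): freq=2, skip
  Position 1 ('d'): freq=2, skip
  Position 2 ('e'): freq=2, skip
  Position 3 ('e'): freq=2, skip
  Position 4 ('a'): freq=2, skip
  Position 5 ('d'): freq=2, skip
  No unique character found => answer = -1

-1


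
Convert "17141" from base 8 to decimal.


Input: "17141" in base 8
Positional expansion:
  Digit '1' (value 1) x 8^4 = 4096
  Digit '7' (value 7) x 8^3 = 3584
  Digit '1' (value 1) x 8^2 = 64
  Digit '4' (value 4) x 8^1 = 32
  Digit '1' (value 1) x 8^0 = 1
Sum = 7777

7777


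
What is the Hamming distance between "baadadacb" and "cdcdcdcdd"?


Comparing "baadadacb" and "cdcdcdcdd" position by position:
  Position 0: 'b' vs 'c' => differ
  Position 1: 'a' vs 'd' => differ
  Position 2: 'a' vs 'c' => differ
  Position 3: 'd' vs 'd' => same
  Position 4: 'a' vs 'c' => differ
  Position 5: 'd' vs 'd' => same
  Position 6: 'a' vs 'c' => differ
  Position 7: 'c' vs 'd' => differ
  Position 8: 'b' vs 'd' => differ
Total differences (Hamming distance): 7

7


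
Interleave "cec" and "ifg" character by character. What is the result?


Interleaving "cec" and "ifg":
  Position 0: 'c' from first, 'i' from second => "ci"
  Position 1: 'e' from first, 'f' from second => "ef"
  Position 2: 'c' from first, 'g' from second => "cg"
Result: ciefcg

ciefcg


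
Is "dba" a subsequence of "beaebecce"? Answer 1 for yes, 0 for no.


Check if "dba" is a subsequence of "beaebecce"
Greedy scan:
  Position 0 ('b'): no match needed
  Position 1 ('e'): no match needed
  Position 2 ('a'): no match needed
  Position 3 ('e'): no match needed
  Position 4 ('b'): no match needed
  Position 5 ('e'): no match needed
  Position 6 ('c'): no match needed
  Position 7 ('c'): no match needed
  Position 8 ('e'): no match needed
Only matched 0/3 characters => not a subsequence

0


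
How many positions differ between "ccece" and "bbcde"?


Comparing "ccece" and "bbcde" position by position:
  Position 0: 'c' vs 'b' => DIFFER
  Position 1: 'c' vs 'b' => DIFFER
  Position 2: 'e' vs 'c' => DIFFER
  Position 3: 'c' vs 'd' => DIFFER
  Position 4: 'e' vs 'e' => same
Positions that differ: 4

4


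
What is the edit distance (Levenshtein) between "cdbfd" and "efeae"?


Computing edit distance: "cdbfd" -> "efeae"
DP table:
           e    f    e    a    e
      0    1    2    3    4    5
  c   1    1    2    3    4    5
  d   2    2    2    3    4    5
  b   3    3    3    3    4    5
  f   4    4    3    4    4    5
  d   5    5    4    4    5    5
Edit distance = dp[5][5] = 5

5
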